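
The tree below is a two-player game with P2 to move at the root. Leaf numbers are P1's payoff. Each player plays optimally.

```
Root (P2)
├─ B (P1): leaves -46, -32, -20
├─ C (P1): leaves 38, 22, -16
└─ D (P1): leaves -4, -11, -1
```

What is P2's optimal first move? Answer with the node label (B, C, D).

B

B (P1): max(-46, -32, -20) = -20
C (P1): max(38, 22, -16) = 38
D (P1): max(-4, -11, -1) = -1
Root (P2): min(-20, 38, -1) = -20
P2 picks the child with the lowest value: B (value -20).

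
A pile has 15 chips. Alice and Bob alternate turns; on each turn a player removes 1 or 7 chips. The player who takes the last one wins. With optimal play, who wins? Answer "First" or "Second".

Compute winning (W) and losing (L) positions by backward induction:
i:   0  1  2  3  4  5  6  7  8  9 10 11 12 13 14 15
     L  W  L  W  L  W  L  W  L  W  L  W  L  W  L  W
Position 15 is W, so the first player wins.

First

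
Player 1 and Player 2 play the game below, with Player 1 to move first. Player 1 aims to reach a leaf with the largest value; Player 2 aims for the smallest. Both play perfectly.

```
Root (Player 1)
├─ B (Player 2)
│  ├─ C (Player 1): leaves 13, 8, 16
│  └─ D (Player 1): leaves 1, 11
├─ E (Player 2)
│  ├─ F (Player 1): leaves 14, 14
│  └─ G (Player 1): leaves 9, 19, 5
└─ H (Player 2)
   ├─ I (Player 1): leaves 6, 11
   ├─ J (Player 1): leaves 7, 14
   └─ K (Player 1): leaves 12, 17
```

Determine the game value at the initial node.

C (Player 1): max(13, 8, 16) = 16
D (Player 1): max(1, 11) = 11
B (Player 2): min(16, 11) = 11
F (Player 1): max(14, 14) = 14
G (Player 1): max(9, 19, 5) = 19
E (Player 2): min(14, 19) = 14
I (Player 1): max(6, 11) = 11
J (Player 1): max(7, 14) = 14
K (Player 1): max(12, 17) = 17
H (Player 2): min(11, 14, 17) = 11
Root (Player 1): max(11, 14, 11) = 14

14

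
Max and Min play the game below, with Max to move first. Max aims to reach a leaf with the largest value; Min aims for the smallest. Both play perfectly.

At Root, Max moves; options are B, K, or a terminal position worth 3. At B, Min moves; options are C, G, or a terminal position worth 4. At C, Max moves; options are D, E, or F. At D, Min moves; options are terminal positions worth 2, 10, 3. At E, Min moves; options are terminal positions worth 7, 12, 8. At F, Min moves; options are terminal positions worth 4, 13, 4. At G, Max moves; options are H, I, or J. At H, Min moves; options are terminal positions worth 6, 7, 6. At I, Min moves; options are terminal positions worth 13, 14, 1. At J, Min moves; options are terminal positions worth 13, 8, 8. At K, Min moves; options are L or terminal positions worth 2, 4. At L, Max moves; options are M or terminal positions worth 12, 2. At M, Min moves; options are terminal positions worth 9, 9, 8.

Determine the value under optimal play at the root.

4

D (Min): min(2, 10, 3) = 2
E (Min): min(7, 12, 8) = 7
F (Min): min(4, 13, 4) = 4
C (Max): max(2, 7, 4) = 7
H (Min): min(6, 7, 6) = 6
I (Min): min(13, 14, 1) = 1
J (Min): min(13, 8, 8) = 8
G (Max): max(6, 1, 8) = 8
B (Min): min(7, 8, 4) = 4
M (Min): min(9, 9, 8) = 8
L (Max): max(8, 12, 2) = 12
K (Min): min(12, 2, 4) = 2
Root (Max): max(4, 2, 3) = 4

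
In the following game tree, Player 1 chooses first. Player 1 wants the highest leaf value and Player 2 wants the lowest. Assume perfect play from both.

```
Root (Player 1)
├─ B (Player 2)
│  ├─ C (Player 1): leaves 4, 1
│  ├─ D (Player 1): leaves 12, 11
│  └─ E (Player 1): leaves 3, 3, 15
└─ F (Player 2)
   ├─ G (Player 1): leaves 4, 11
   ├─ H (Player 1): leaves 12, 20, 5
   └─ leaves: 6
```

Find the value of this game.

C (Player 1): max(4, 1) = 4
D (Player 1): max(12, 11) = 12
E (Player 1): max(3, 3, 15) = 15
B (Player 2): min(4, 12, 15) = 4
G (Player 1): max(4, 11) = 11
H (Player 1): max(12, 20, 5) = 20
F (Player 2): min(11, 20, 6) = 6
Root (Player 1): max(4, 6) = 6

6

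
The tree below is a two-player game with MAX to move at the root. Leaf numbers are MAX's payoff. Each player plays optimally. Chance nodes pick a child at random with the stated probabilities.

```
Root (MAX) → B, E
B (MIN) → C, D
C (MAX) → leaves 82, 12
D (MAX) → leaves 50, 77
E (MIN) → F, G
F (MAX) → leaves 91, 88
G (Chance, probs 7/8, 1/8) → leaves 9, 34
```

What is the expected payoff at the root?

C (MAX): max(82, 12) = 82
D (MAX): max(50, 77) = 77
B (MIN): min(82, 77) = 77
F (MAX): max(91, 88) = 91
G (Chance): 7/8·9 + 1/8·34 = 12.12
E (MIN): min(91, 12.12) = 12.12
Root (MAX): max(77, 12.12) = 77

77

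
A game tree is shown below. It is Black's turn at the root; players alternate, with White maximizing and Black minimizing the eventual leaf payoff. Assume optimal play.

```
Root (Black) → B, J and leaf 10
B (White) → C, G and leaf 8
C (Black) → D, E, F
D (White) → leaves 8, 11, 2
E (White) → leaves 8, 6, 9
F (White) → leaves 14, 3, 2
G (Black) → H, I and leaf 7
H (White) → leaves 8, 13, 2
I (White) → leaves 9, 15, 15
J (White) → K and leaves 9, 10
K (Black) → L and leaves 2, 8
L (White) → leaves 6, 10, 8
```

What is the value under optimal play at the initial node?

9

D (White): max(8, 11, 2) = 11
E (White): max(8, 6, 9) = 9
F (White): max(14, 3, 2) = 14
C (Black): min(11, 9, 14) = 9
H (White): max(8, 13, 2) = 13
I (White): max(9, 15, 15) = 15
G (Black): min(13, 15, 7) = 7
B (White): max(9, 7, 8) = 9
L (White): max(6, 10, 8) = 10
K (Black): min(10, 2, 8) = 2
J (White): max(2, 9, 10) = 10
Root (Black): min(9, 10, 10) = 9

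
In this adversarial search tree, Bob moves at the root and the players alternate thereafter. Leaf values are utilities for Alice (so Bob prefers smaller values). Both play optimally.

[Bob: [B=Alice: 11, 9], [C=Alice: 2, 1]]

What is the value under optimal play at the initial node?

B (Alice): max(11, 9) = 11
C (Alice): max(2, 1) = 2
Root (Bob): min(11, 2) = 2

2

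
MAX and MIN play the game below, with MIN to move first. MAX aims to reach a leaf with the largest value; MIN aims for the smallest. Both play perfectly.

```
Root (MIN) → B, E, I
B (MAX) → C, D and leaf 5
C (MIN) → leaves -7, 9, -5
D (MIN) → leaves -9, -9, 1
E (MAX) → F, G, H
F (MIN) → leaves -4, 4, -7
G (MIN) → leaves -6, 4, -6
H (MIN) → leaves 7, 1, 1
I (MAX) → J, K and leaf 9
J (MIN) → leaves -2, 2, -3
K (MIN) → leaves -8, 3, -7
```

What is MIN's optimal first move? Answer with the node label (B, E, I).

C (MIN): min(-7, 9, -5) = -7
D (MIN): min(-9, -9, 1) = -9
B (MAX): max(-7, -9, 5) = 5
F (MIN): min(-4, 4, -7) = -7
G (MIN): min(-6, 4, -6) = -6
H (MIN): min(7, 1, 1) = 1
E (MAX): max(-7, -6, 1) = 1
J (MIN): min(-2, 2, -3) = -3
K (MIN): min(-8, 3, -7) = -8
I (MAX): max(-3, -8, 9) = 9
Root (MIN): min(5, 1, 9) = 1
MIN picks the child with the lowest value: E (value 1).

E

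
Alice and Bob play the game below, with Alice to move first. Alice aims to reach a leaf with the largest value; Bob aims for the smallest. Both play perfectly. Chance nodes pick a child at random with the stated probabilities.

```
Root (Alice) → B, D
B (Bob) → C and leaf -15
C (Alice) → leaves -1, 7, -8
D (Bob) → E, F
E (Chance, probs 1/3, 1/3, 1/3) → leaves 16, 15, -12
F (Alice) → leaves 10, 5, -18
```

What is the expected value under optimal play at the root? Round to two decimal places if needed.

6.33

C (Alice): max(-1, 7, -8) = 7
B (Bob): min(7, -15) = -15
E (Chance): 1/3·16 + 1/3·15 + 1/3·-12 = 6.33
F (Alice): max(10, 5, -18) = 10
D (Bob): min(6.33, 10) = 6.33
Root (Alice): max(-15, 6.33) = 6.33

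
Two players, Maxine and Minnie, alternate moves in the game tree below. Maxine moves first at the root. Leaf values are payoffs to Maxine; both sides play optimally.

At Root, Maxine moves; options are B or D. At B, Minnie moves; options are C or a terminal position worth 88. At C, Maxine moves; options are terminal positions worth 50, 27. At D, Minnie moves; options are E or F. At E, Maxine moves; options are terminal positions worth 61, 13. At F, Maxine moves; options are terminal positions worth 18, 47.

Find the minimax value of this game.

C (Maxine): max(50, 27) = 50
B (Minnie): min(50, 88) = 50
E (Maxine): max(61, 13) = 61
F (Maxine): max(18, 47) = 47
D (Minnie): min(61, 47) = 47
Root (Maxine): max(50, 47) = 50

50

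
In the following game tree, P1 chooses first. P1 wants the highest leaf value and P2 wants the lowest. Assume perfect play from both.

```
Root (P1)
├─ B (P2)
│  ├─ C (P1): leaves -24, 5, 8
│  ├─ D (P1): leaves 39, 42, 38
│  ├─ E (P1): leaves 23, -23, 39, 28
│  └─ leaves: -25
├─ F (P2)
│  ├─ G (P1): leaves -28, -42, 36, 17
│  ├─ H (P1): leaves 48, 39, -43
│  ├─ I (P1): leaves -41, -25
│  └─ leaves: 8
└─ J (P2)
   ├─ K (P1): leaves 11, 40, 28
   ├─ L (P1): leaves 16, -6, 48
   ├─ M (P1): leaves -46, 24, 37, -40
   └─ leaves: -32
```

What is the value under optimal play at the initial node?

C (P1): max(-24, 5, 8) = 8
D (P1): max(39, 42, 38) = 42
E (P1): max(23, -23, 39, 28) = 39
B (P2): min(8, 42, 39, -25) = -25
G (P1): max(-28, -42, 36, 17) = 36
H (P1): max(48, 39, -43) = 48
I (P1): max(-41, -25) = -25
F (P2): min(36, 48, -25, 8) = -25
K (P1): max(11, 40, 28) = 40
L (P1): max(16, -6, 48) = 48
M (P1): max(-46, 24, 37, -40) = 37
J (P2): min(40, 48, 37, -32) = -32
Root (P1): max(-25, -25, -32) = -25

-25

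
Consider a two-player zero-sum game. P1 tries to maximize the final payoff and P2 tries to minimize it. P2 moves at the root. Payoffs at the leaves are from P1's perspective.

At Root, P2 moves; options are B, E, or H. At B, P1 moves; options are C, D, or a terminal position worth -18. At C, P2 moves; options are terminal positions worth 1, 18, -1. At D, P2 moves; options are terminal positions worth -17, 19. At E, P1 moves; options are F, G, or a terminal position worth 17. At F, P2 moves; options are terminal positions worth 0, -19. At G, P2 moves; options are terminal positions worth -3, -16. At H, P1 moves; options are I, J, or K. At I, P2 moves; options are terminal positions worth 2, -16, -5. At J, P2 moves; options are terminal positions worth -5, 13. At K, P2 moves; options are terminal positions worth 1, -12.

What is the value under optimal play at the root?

C (P2): min(1, 18, -1) = -1
D (P2): min(-17, 19) = -17
B (P1): max(-1, -17, -18) = -1
F (P2): min(0, -19) = -19
G (P2): min(-3, -16) = -16
E (P1): max(-19, -16, 17) = 17
I (P2): min(2, -16, -5) = -16
J (P2): min(-5, 13) = -5
K (P2): min(1, -12) = -12
H (P1): max(-16, -5, -12) = -5
Root (P2): min(-1, 17, -5) = -5

-5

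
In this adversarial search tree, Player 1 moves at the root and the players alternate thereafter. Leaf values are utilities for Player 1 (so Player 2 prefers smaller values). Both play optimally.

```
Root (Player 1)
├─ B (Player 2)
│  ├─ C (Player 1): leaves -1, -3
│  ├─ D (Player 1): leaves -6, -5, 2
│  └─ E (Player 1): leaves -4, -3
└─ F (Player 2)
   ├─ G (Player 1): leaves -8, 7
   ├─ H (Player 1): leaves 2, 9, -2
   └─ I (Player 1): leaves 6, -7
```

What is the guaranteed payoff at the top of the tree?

6

C (Player 1): max(-1, -3) = -1
D (Player 1): max(-6, -5, 2) = 2
E (Player 1): max(-4, -3) = -3
B (Player 2): min(-1, 2, -3) = -3
G (Player 1): max(-8, 7) = 7
H (Player 1): max(2, 9, -2) = 9
I (Player 1): max(6, -7) = 6
F (Player 2): min(7, 9, 6) = 6
Root (Player 1): max(-3, 6) = 6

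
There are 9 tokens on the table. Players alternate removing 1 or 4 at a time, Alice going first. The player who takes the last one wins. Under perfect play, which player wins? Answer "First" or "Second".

First

W/L table (W = player to move can force a win):
i:   0  1  2  3  4  5  6  7  8  9
     L  W  L  W  W  L  W  L  W  W
Position 9 is W, so the first player wins.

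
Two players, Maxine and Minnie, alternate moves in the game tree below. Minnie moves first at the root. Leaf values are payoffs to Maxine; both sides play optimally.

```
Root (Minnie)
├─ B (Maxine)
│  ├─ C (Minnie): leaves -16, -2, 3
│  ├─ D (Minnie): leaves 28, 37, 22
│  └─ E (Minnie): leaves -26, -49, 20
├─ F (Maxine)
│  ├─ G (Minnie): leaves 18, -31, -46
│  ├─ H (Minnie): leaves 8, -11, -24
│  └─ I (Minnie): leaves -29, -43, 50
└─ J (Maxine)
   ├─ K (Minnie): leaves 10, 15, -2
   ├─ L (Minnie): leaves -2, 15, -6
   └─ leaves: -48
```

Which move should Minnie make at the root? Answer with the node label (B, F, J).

F

C (Minnie): min(-16, -2, 3) = -16
D (Minnie): min(28, 37, 22) = 22
E (Minnie): min(-26, -49, 20) = -49
B (Maxine): max(-16, 22, -49) = 22
G (Minnie): min(18, -31, -46) = -46
H (Minnie): min(8, -11, -24) = -24
I (Minnie): min(-29, -43, 50) = -43
F (Maxine): max(-46, -24, -43) = -24
K (Minnie): min(10, 15, -2) = -2
L (Minnie): min(-2, 15, -6) = -6
J (Maxine): max(-2, -6, -48) = -2
Root (Minnie): min(22, -24, -2) = -24
Minnie picks the child with the lowest value: F (value -24).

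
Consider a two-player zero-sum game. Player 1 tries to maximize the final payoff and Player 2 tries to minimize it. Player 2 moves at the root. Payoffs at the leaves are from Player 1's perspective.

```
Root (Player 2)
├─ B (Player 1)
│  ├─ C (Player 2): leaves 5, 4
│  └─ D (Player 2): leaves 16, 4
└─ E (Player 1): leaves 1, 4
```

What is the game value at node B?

4

C: min(5, 4) = 4
D: min(16, 4) = 4
B: max(4, 4) = 4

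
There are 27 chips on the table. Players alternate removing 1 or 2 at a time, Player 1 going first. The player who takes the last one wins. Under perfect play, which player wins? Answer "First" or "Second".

Compute winning (W) and losing (L) positions by backward induction:
i:   0  1  2  3  4  5  6  7  8  9 10 11 12 13 14 15 16 17 18 19 20 21 22 23 24 25 26 27
     L  W  W  L  W  W  L  W  W  L  W  W  L  W  W  L  W  W  L  W  W  L  W  W  L  W  W  L
Position 27 is L, so the second player wins.

Second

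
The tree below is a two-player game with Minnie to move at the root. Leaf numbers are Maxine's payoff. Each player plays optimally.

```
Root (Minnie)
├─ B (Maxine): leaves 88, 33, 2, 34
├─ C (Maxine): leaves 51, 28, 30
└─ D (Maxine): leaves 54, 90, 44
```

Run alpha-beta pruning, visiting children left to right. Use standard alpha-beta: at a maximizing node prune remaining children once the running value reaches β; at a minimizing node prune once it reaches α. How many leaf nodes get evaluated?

B [α=-∞,β=+∞]: v=88
C [α=-∞,β=88]: v=51
D [α=-∞,β=51]: v=54 after child 1 ≥ β → β-cutoff, skip 2
Root [α=-∞,β=+∞]: v=51
Leaves evaluated: 8 of 10.

8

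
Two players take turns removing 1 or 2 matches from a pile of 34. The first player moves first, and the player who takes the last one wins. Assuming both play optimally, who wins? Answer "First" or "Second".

First

W/L table (W = player to move can force a win):
i:   0  1  2  3  4  5  6  7  8  9 10 11 12 13 14 15 16 17 18 19 20 21 22 23 24 25 26 27 28 29 30 31 32 33 34
     L  W  W  L  W  W  L  W  W  L  W  W  L  W  W  L  W  W  L  W  W  L  W  W  L  W  W  L  W  W  L  W  W  L  W
Position 34 is W, so the first player wins.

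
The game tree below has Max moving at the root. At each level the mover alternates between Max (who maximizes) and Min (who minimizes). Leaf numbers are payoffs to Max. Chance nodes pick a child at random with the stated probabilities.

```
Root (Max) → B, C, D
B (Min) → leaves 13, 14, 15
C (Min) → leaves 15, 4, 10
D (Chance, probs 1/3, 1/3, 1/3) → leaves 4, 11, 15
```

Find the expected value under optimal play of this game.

B (Min): min(13, 14, 15) = 13
C (Min): min(15, 4, 10) = 4
D (Chance): 1/3·4 + 1/3·11 + 1/3·15 = 10
Root (Max): max(13, 4, 10) = 13

13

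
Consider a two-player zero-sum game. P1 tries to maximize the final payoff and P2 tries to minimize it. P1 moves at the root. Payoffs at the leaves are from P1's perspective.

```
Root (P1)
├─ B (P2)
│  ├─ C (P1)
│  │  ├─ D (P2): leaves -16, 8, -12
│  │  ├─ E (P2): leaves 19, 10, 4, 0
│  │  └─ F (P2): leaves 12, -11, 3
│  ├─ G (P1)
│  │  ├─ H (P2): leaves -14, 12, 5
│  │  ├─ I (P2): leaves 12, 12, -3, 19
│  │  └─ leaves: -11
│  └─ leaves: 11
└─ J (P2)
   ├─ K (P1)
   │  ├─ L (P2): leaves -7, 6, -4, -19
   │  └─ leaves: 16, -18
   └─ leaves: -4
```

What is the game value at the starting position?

D (P2): min(-16, 8, -12) = -16
E (P2): min(19, 10, 4, 0) = 0
F (P2): min(12, -11, 3) = -11
C (P1): max(-16, 0, -11) = 0
H (P2): min(-14, 12, 5) = -14
I (P2): min(12, 12, -3, 19) = -3
G (P1): max(-14, -3, -11) = -3
B (P2): min(0, -3, 11) = -3
L (P2): min(-7, 6, -4, -19) = -19
K (P1): max(-19, 16, -18) = 16
J (P2): min(16, -4) = -4
Root (P1): max(-3, -4) = -3

-3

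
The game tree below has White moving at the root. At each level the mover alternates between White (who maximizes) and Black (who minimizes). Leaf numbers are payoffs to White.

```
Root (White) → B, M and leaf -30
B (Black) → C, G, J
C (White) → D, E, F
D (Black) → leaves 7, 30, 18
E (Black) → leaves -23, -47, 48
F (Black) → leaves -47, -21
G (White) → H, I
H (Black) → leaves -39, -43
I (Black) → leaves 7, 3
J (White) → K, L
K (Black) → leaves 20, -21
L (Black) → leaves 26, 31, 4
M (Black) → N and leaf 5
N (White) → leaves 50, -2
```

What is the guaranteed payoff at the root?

5

D (Black): min(7, 30, 18) = 7
E (Black): min(-23, -47, 48) = -47
F (Black): min(-47, -21) = -47
C (White): max(7, -47, -47) = 7
H (Black): min(-39, -43) = -43
I (Black): min(7, 3) = 3
G (White): max(-43, 3) = 3
K (Black): min(20, -21) = -21
L (Black): min(26, 31, 4) = 4
J (White): max(-21, 4) = 4
B (Black): min(7, 3, 4) = 3
N (White): max(50, -2) = 50
M (Black): min(50, 5) = 5
Root (White): max(3, 5, -30) = 5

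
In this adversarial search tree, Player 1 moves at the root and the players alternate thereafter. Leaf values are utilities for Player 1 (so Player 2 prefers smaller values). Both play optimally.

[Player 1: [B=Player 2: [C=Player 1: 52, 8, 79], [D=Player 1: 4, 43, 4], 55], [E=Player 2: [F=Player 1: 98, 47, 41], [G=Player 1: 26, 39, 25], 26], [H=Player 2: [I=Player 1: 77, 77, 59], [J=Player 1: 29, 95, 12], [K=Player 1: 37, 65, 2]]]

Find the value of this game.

C (Player 1): max(52, 8, 79) = 79
D (Player 1): max(4, 43, 4) = 43
B (Player 2): min(79, 43, 55) = 43
F (Player 1): max(98, 47, 41) = 98
G (Player 1): max(26, 39, 25) = 39
E (Player 2): min(98, 39, 26) = 26
I (Player 1): max(77, 77, 59) = 77
J (Player 1): max(29, 95, 12) = 95
K (Player 1): max(37, 65, 2) = 65
H (Player 2): min(77, 95, 65) = 65
Root (Player 1): max(43, 26, 65) = 65

65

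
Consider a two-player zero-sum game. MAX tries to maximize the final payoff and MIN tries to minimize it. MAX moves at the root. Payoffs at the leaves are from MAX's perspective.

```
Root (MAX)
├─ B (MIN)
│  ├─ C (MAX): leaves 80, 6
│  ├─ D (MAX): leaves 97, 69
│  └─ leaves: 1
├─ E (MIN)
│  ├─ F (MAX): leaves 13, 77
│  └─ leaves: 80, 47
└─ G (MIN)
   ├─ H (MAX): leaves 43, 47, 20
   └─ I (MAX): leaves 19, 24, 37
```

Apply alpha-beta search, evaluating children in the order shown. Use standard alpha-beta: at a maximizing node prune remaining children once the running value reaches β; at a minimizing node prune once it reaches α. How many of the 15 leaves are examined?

C [α=-∞,β=+∞]: v=80
D [α=-∞,β=80]: v=97 after child 1 ≥ β → β-cutoff, skip 1
B [α=-∞,β=+∞]: v=1
F [α=1,β=+∞]: v=77
E [α=1,β=+∞]: v=47
H [α=47,β=+∞]: v=47
G [α=47,β=+∞]: v=47 after child 1 ≤ α → α-cutoff, skip 1
Root [α=-∞,β=+∞]: v=47
Leaves evaluated: 11 of 15.

11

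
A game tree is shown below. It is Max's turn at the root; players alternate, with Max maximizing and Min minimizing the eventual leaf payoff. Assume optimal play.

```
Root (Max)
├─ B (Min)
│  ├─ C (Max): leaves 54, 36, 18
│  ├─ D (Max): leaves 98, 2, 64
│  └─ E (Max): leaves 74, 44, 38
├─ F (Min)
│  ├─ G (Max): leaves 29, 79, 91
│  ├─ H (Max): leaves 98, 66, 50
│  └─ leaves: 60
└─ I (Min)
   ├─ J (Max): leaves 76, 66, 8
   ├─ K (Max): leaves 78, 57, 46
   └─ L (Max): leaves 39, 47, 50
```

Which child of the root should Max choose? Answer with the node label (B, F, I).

C (Max): max(54, 36, 18) = 54
D (Max): max(98, 2, 64) = 98
E (Max): max(74, 44, 38) = 74
B (Min): min(54, 98, 74) = 54
G (Max): max(29, 79, 91) = 91
H (Max): max(98, 66, 50) = 98
F (Min): min(91, 98, 60) = 60
J (Max): max(76, 66, 8) = 76
K (Max): max(78, 57, 46) = 78
L (Max): max(39, 47, 50) = 50
I (Min): min(76, 78, 50) = 50
Root (Max): max(54, 60, 50) = 60
Max picks the child with the highest value: F (value 60).

F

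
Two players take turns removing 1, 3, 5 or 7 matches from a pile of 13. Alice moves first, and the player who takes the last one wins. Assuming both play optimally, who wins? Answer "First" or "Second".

First

Positions where the player to move wins (W) vs loses (L):
i:   0  1  2  3  4  5  6  7  8  9 10 11 12 13
     L  W  L  W  L  W  L  W  L  W  L  W  L  W
Position 13 is W, so the first player wins.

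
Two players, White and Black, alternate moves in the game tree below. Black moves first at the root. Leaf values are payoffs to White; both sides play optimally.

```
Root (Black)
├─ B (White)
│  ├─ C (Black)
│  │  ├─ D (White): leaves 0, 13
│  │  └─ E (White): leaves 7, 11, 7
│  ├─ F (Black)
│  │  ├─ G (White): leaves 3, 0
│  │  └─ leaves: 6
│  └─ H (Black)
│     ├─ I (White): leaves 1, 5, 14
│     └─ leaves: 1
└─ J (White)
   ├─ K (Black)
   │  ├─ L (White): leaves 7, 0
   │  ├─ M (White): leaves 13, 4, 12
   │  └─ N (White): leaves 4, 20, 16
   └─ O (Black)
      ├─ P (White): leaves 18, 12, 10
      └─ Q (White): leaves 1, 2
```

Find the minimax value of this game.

D (White): max(0, 13) = 13
E (White): max(7, 11, 7) = 11
C (Black): min(13, 11) = 11
G (White): max(3, 0) = 3
F (Black): min(3, 6) = 3
I (White): max(1, 5, 14) = 14
H (Black): min(14, 1) = 1
B (White): max(11, 3, 1) = 11
L (White): max(7, 0) = 7
M (White): max(13, 4, 12) = 13
N (White): max(4, 20, 16) = 20
K (Black): min(7, 13, 20) = 7
P (White): max(18, 12, 10) = 18
Q (White): max(1, 2) = 2
O (Black): min(18, 2) = 2
J (White): max(7, 2) = 7
Root (Black): min(11, 7) = 7

7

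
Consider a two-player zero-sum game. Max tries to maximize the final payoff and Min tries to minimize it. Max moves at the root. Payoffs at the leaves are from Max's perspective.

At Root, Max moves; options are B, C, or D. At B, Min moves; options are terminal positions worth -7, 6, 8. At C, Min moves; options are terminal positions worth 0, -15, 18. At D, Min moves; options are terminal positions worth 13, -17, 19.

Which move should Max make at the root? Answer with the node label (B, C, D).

B

B (Min): min(-7, 6, 8) = -7
C (Min): min(0, -15, 18) = -15
D (Min): min(13, -17, 19) = -17
Root (Max): max(-7, -15, -17) = -7
Max picks the child with the highest value: B (value -7).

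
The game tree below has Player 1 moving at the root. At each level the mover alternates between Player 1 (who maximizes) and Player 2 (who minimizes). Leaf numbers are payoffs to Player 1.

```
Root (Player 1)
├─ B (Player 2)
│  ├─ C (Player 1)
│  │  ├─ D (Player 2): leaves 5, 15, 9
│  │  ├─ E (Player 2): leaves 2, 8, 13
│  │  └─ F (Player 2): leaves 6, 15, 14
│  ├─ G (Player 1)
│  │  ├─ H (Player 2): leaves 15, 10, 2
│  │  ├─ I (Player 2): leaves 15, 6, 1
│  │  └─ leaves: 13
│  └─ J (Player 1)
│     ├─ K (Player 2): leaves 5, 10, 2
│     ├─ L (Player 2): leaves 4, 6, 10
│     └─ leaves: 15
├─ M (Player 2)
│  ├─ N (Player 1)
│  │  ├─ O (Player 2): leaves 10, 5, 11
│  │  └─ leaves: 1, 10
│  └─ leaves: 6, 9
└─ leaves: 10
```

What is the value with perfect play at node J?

15

K: min(5, 10, 2) = 2
L: min(4, 6, 10) = 4
J: max(2, 4, 15) = 15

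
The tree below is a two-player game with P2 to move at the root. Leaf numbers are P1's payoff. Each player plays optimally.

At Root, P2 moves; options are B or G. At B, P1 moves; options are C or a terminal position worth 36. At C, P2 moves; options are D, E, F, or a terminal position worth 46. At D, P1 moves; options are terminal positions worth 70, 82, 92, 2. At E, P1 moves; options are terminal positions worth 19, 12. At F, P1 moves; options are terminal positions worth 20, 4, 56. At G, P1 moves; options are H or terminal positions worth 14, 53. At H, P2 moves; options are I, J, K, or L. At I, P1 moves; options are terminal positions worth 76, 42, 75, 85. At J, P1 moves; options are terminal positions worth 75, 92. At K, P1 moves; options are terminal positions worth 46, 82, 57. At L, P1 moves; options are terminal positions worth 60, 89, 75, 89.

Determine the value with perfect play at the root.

36

D (P1): max(70, 82, 92, 2) = 92
E (P1): max(19, 12) = 19
F (P1): max(20, 4, 56) = 56
C (P2): min(92, 19, 56, 46) = 19
B (P1): max(19, 36) = 36
I (P1): max(76, 42, 75, 85) = 85
J (P1): max(75, 92) = 92
K (P1): max(46, 82, 57) = 82
L (P1): max(60, 89, 75, 89) = 89
H (P2): min(85, 92, 82, 89) = 82
G (P1): max(82, 14, 53) = 82
Root (P2): min(36, 82) = 36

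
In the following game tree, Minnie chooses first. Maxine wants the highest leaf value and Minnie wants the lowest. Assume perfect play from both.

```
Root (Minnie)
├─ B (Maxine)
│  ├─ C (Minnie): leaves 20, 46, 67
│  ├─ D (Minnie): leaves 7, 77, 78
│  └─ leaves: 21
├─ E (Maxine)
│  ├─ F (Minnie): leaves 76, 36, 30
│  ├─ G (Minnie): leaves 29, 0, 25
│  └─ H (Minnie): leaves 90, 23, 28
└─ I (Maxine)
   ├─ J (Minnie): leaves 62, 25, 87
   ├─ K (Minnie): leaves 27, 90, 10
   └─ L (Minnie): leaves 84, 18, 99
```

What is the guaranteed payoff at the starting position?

21

C (Minnie): min(20, 46, 67) = 20
D (Minnie): min(7, 77, 78) = 7
B (Maxine): max(20, 7, 21) = 21
F (Minnie): min(76, 36, 30) = 30
G (Minnie): min(29, 0, 25) = 0
H (Minnie): min(90, 23, 28) = 23
E (Maxine): max(30, 0, 23) = 30
J (Minnie): min(62, 25, 87) = 25
K (Minnie): min(27, 90, 10) = 10
L (Minnie): min(84, 18, 99) = 18
I (Maxine): max(25, 10, 18) = 25
Root (Minnie): min(21, 30, 25) = 21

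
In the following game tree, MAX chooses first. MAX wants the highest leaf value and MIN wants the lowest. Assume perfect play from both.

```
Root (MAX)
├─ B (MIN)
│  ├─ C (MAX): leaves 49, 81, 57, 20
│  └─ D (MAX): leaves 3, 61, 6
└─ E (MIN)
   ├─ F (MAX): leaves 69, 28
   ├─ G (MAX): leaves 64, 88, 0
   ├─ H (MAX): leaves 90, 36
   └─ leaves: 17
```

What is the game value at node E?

17

F: max(69, 28) = 69
G: max(64, 88, 0) = 88
H: max(90, 36) = 90
E: min(69, 88, 90, 17) = 17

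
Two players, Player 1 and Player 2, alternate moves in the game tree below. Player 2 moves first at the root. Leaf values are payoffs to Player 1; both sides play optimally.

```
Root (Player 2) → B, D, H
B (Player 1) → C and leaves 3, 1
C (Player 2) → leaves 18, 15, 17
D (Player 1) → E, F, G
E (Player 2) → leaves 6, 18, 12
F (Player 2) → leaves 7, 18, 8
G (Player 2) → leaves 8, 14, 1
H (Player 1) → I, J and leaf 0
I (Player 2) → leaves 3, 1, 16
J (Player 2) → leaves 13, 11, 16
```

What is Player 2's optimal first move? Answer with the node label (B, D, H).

D

C (Player 2): min(18, 15, 17) = 15
B (Player 1): max(15, 3, 1) = 15
E (Player 2): min(6, 18, 12) = 6
F (Player 2): min(7, 18, 8) = 7
G (Player 2): min(8, 14, 1) = 1
D (Player 1): max(6, 7, 1) = 7
I (Player 2): min(3, 1, 16) = 1
J (Player 2): min(13, 11, 16) = 11
H (Player 1): max(1, 11, 0) = 11
Root (Player 2): min(15, 7, 11) = 7
Player 2 picks the child with the lowest value: D (value 7).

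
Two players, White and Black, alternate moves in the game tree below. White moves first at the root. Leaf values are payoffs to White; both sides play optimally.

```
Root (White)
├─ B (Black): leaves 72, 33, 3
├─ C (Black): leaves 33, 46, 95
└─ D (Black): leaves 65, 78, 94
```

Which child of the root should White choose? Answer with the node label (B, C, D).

D

B (Black): min(72, 33, 3) = 3
C (Black): min(33, 46, 95) = 33
D (Black): min(65, 78, 94) = 65
Root (White): max(3, 33, 65) = 65
White picks the child with the highest value: D (value 65).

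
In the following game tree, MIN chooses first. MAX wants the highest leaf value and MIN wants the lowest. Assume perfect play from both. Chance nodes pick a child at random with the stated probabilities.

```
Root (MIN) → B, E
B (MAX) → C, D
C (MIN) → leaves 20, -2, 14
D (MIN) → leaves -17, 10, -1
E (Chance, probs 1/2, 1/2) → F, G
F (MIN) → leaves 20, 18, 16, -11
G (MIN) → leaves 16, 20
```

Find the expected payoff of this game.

-2

C (MIN): min(20, -2, 14) = -2
D (MIN): min(-17, 10, -1) = -17
B (MAX): max(-2, -17) = -2
F (MIN): min(20, 18, 16, -11) = -11
G (MIN): min(16, 20) = 16
E (Chance): 1/2·-11 + 1/2·16 = 2.5
Root (MIN): min(-2, 2.5) = -2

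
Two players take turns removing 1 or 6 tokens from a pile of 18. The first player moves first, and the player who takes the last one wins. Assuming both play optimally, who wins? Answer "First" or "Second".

W/L table (W = player to move can force a win):
i:   0  1  2  3  4  5  6  7  8  9 10 11 12 13 14 15 16 17 18
     L  W  L  W  L  W  W  L  W  L  W  L  W  W  L  W  L  W  L
Position 18 is L, so the second player wins.

Second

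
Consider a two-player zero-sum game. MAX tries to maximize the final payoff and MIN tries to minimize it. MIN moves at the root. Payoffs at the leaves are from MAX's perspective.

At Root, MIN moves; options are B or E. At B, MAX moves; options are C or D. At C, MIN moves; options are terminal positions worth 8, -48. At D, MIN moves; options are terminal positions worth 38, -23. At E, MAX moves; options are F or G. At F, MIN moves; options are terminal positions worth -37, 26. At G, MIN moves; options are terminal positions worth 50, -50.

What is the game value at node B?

-23

C: min(8, -48) = -48
D: min(38, -23) = -23
B: max(-48, -23) = -23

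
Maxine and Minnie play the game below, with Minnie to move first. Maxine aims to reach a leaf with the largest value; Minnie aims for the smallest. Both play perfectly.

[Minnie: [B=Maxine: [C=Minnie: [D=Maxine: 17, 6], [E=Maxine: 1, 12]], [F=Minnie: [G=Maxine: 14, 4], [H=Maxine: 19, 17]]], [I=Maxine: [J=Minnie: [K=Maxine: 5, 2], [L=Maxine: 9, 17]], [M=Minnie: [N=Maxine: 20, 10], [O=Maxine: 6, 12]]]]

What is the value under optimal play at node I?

12

K: max(5, 2) = 5
L: max(9, 17) = 17
J: min(5, 17) = 5
N: max(20, 10) = 20
O: max(6, 12) = 12
M: min(20, 12) = 12
I: max(5, 12) = 12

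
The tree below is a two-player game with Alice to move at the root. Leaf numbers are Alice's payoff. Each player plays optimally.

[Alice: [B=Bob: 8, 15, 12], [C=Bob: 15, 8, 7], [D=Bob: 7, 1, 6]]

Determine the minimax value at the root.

8

B (Bob): min(8, 15, 12) = 8
C (Bob): min(15, 8, 7) = 7
D (Bob): min(7, 1, 6) = 1
Root (Alice): max(8, 7, 1) = 8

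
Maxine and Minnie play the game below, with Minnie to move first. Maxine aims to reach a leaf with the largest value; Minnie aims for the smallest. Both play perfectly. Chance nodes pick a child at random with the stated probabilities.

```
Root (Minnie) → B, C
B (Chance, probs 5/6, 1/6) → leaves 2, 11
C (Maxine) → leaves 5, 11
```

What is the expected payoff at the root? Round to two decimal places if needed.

3.5

B (Chance): 5/6·2 + 1/6·11 = 3.5
C (Maxine): max(5, 11) = 11
Root (Minnie): min(3.5, 11) = 3.5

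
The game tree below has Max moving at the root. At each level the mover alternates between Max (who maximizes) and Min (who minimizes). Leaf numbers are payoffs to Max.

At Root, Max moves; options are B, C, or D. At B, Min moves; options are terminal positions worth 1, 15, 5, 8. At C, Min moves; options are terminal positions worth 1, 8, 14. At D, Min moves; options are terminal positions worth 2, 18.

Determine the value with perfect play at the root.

B (Min): min(1, 15, 5, 8) = 1
C (Min): min(1, 8, 14) = 1
D (Min): min(2, 18) = 2
Root (Max): max(1, 1, 2) = 2

2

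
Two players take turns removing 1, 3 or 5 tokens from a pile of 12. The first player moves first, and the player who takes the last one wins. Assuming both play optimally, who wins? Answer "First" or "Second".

W/L table (W = player to move can force a win):
i:   0  1  2  3  4  5  6  7  8  9 10 11 12
     L  W  L  W  L  W  L  W  L  W  L  W  L
Position 12 is L, so the second player wins.

Second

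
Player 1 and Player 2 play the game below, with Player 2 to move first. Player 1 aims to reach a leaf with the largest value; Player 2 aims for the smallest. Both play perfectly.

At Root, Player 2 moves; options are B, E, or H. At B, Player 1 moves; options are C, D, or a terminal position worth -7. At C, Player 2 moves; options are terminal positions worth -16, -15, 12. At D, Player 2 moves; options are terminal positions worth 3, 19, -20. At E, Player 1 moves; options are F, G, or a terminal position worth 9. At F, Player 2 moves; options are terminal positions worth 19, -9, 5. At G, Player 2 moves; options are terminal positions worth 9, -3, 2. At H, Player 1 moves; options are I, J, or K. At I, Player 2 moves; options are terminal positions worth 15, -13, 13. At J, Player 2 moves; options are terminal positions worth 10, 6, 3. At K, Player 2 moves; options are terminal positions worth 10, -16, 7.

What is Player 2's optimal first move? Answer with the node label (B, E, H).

B

C (Player 2): min(-16, -15, 12) = -16
D (Player 2): min(3, 19, -20) = -20
B (Player 1): max(-16, -20, -7) = -7
F (Player 2): min(19, -9, 5) = -9
G (Player 2): min(9, -3, 2) = -3
E (Player 1): max(-9, -3, 9) = 9
I (Player 2): min(15, -13, 13) = -13
J (Player 2): min(10, 6, 3) = 3
K (Player 2): min(10, -16, 7) = -16
H (Player 1): max(-13, 3, -16) = 3
Root (Player 2): min(-7, 9, 3) = -7
Player 2 picks the child with the lowest value: B (value -7).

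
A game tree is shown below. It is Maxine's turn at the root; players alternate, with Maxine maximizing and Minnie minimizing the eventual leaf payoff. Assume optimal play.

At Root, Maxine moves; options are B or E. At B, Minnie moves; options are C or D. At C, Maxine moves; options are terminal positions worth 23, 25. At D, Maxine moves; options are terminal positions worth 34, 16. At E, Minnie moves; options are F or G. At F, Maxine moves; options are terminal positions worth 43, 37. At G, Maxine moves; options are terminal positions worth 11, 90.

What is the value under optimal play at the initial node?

C (Maxine): max(23, 25) = 25
D (Maxine): max(34, 16) = 34
B (Minnie): min(25, 34) = 25
F (Maxine): max(43, 37) = 43
G (Maxine): max(11, 90) = 90
E (Minnie): min(43, 90) = 43
Root (Maxine): max(25, 43) = 43

43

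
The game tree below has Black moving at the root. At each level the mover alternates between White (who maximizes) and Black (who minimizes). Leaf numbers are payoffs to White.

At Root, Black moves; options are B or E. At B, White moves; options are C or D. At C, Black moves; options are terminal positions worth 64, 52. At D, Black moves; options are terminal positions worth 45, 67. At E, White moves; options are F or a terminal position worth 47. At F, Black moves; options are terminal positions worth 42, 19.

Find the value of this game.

47

C (Black): min(64, 52) = 52
D (Black): min(45, 67) = 45
B (White): max(52, 45) = 52
F (Black): min(42, 19) = 19
E (White): max(19, 47) = 47
Root (Black): min(52, 47) = 47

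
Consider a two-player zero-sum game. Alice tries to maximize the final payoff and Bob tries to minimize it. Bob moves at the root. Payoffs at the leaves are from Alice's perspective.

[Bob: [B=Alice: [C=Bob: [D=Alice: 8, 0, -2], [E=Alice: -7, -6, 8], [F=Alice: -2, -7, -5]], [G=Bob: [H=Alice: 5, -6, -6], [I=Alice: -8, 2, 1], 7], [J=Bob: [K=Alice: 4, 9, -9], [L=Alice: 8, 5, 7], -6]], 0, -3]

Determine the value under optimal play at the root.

-3

D (Alice): max(8, 0, -2) = 8
E (Alice): max(-7, -6, 8) = 8
F (Alice): max(-2, -7, -5) = -2
C (Bob): min(8, 8, -2) = -2
H (Alice): max(5, -6, -6) = 5
I (Alice): max(-8, 2, 1) = 2
G (Bob): min(5, 2, 7) = 2
K (Alice): max(4, 9, -9) = 9
L (Alice): max(8, 5, 7) = 8
J (Bob): min(9, 8, -6) = -6
B (Alice): max(-2, 2, -6) = 2
Root (Bob): min(2, 0, -3) = -3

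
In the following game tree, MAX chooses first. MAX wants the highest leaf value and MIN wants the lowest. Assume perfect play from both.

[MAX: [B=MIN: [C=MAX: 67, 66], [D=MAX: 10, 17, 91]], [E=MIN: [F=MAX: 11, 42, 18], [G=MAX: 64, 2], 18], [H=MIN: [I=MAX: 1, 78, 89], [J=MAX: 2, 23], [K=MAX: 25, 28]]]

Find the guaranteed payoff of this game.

67

C (MAX): max(67, 66) = 67
D (MAX): max(10, 17, 91) = 91
B (MIN): min(67, 91) = 67
F (MAX): max(11, 42, 18) = 42
G (MAX): max(64, 2) = 64
E (MIN): min(42, 64, 18) = 18
I (MAX): max(1, 78, 89) = 89
J (MAX): max(2, 23) = 23
K (MAX): max(25, 28) = 28
H (MIN): min(89, 23, 28) = 23
Root (MAX): max(67, 18, 23) = 67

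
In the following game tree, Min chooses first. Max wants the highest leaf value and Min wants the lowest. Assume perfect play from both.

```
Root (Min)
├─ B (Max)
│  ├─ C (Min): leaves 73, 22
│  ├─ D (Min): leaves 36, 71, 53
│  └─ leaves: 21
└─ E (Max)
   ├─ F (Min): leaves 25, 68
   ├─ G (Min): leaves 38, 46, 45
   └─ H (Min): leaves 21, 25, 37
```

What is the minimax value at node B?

C: min(73, 22) = 22
D: min(36, 71, 53) = 36
B: max(22, 36, 21) = 36

36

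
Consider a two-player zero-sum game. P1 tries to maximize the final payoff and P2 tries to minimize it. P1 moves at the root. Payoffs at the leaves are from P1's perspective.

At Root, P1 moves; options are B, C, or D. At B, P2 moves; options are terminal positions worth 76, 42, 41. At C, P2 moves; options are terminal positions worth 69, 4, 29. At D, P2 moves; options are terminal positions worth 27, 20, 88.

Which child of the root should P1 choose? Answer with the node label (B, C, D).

B (P2): min(76, 42, 41) = 41
C (P2): min(69, 4, 29) = 4
D (P2): min(27, 20, 88) = 20
Root (P1): max(41, 4, 20) = 41
P1 picks the child with the highest value: B (value 41).

B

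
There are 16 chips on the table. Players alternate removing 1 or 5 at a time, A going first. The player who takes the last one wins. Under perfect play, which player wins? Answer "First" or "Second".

Positions where the player to move wins (W) vs loses (L):
i:   0  1  2  3  4  5  6  7  8  9 10 11 12 13 14 15 16
     L  W  L  W  L  W  L  W  L  W  L  W  L  W  L  W  L
Position 16 is L, so the second player wins.

Second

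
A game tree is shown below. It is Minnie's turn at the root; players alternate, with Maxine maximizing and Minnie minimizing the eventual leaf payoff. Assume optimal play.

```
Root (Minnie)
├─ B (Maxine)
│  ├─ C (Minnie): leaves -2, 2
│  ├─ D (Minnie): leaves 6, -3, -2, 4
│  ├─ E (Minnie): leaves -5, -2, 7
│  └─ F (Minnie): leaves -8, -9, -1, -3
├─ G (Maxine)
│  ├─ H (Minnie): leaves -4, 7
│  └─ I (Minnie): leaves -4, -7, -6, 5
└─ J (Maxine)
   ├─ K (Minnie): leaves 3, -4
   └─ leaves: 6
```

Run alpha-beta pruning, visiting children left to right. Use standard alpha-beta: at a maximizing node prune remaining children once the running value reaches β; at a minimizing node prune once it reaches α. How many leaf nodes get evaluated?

11

C [α=-∞,β=+∞]: v=-2
D [α=-2,β=+∞]: v=-3 after child 2 ≤ α → α-cutoff, skip 2
E [α=-2,β=+∞]: v=-5 after child 1 ≤ α → α-cutoff, skip 2
F [α=-2,β=+∞]: v=-8 after child 1 ≤ α → α-cutoff, skip 3
B [α=-∞,β=+∞]: v=-2
H [α=-∞,β=-2]: v=-4
I [α=-4,β=-2]: v=-4 after child 1 ≤ α → α-cutoff, skip 3
G [α=-∞,β=-2]: v=-4
K [α=-∞,β=-4]: v=-4
J [α=-∞,β=-4]: v=-4 after child 1 ≥ β → β-cutoff, skip 1
Root [α=-∞,β=+∞]: v=-4
Leaves evaluated: 11 of 22.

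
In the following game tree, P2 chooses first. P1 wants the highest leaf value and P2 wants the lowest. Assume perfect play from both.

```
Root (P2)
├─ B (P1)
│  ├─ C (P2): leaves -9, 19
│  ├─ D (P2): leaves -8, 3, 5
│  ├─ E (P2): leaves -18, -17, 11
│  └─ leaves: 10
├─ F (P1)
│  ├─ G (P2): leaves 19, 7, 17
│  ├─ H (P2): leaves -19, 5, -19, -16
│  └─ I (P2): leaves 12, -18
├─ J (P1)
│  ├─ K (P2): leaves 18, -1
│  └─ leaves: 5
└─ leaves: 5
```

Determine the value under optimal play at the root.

5

C (P2): min(-9, 19) = -9
D (P2): min(-8, 3, 5) = -8
E (P2): min(-18, -17, 11) = -18
B (P1): max(-9, -8, -18, 10) = 10
G (P2): min(19, 7, 17) = 7
H (P2): min(-19, 5, -19, -16) = -19
I (P2): min(12, -18) = -18
F (P1): max(7, -19, -18) = 7
K (P2): min(18, -1) = -1
J (P1): max(-1, 5) = 5
Root (P2): min(10, 7, 5, 5) = 5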